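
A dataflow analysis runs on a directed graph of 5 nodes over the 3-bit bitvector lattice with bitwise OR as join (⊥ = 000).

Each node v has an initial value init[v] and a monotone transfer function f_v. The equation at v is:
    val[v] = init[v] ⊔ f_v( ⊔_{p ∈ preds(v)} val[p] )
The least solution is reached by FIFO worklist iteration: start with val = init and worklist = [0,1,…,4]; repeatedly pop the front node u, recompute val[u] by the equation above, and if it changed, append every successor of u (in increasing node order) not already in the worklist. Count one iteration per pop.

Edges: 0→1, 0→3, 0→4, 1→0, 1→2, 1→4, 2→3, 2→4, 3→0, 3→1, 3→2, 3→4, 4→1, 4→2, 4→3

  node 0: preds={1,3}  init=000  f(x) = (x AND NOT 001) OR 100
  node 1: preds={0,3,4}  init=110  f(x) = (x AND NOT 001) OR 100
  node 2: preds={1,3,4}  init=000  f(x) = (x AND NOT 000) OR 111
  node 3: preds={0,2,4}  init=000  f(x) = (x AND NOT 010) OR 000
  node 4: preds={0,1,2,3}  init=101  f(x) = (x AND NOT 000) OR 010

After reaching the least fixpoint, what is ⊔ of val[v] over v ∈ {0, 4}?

Worklist (9 pops):
  #1 pop 0: in=110 → 110 (was 000); enqueue []
  #2 pop 1: in=111 → 110 (no change)
  #3 pop 2: in=111 → 111 (was 000); enqueue []
  #4 pop 3: in=111 → 101 (was 000); enqueue [0,1,2]
  #5 pop 4: in=111 → 111 (was 101); enqueue [3]
  #6 pop 0: in=111 → 110 (no change)
  #7 pop 1: in=111 → 110 (no change)
  #8 pop 2: in=111 → 111 (no change)
  #9 pop 3: in=111 → 101 (no change)

Fixpoint:
  val[0] = 110
  val[1] = 110
  val[2] = 111
  val[3] = 101
  val[4] = 111

111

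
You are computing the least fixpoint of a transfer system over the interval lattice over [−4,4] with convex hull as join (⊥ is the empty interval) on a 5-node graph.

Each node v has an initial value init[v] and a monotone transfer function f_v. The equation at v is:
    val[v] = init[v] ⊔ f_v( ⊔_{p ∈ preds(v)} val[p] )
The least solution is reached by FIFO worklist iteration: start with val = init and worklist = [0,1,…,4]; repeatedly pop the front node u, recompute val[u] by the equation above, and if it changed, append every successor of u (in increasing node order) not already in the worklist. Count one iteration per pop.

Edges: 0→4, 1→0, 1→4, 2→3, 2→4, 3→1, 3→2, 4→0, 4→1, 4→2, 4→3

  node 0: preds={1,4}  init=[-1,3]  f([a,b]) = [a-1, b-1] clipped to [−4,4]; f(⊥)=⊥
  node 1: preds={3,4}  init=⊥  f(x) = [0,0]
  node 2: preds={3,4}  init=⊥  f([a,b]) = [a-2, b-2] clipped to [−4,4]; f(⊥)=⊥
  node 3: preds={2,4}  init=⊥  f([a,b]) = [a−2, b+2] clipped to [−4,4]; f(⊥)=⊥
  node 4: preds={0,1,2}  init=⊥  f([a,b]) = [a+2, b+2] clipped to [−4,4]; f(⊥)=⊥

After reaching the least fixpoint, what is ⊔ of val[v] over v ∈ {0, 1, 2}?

[-4,3]

Trace (19 dequeues):
  [1] u=0 | in ⊥ | out [-1,3] | ==
  [2] u=1 | in ⊥ | out [0,0] | prev ⊥ | push {0}
  [3] u=2 | in ⊥ | out ⊥ | ==
  [4] u=3 | in ⊥ | out ⊥ | ==
  [5] u=4 | in [-1,3] | out [1,4] | prev ⊥ | push {1,2,3}
  [6] u=0 | in [0,4] | out [-1,3] | ==
  [7] u=1 | in [1,4] | out [0,0] | ==
  [8] u=2 | in [1,4] | out [-1,2] | prev ⊥ | push {4}
  [9] u=3 | in [-1,4] | out [-3,4] | prev ⊥ | push {1,2}
  [10] u=4 | in [-1,3] | out [1,4] | ==
  [11] u=1 | in [-3,4] | out [0,0] | ==
  [12] u=2 | in [-3,4] | out [-4,2] | prev [-1,2] | push {3,4}
  [13] u=3 | in [-4,4] | out [-4,4] | prev [-3,4] | push {1,2}
  [14] u=4 | in [-4,3] | out [-2,4] | prev [1,4] | push {0,3}
  [15] u=1 | in [-4,4] | out [0,0] | ==
  [16] u=2 | in [-4,4] | out [-4,2] | ==
  [17] u=0 | in [-2,4] | out [-3,3] | prev [-1,3] | push {4}
  [18] u=3 | in [-4,4] | out [-4,4] | ==
  [19] u=4 | in [-4,3] | out [-2,4] | ==

Converged values:
  [0] [-3,3]
  [1] [0,0]
  [2] [-4,2]
  [3] [-4,4]
  [4] [-2,4]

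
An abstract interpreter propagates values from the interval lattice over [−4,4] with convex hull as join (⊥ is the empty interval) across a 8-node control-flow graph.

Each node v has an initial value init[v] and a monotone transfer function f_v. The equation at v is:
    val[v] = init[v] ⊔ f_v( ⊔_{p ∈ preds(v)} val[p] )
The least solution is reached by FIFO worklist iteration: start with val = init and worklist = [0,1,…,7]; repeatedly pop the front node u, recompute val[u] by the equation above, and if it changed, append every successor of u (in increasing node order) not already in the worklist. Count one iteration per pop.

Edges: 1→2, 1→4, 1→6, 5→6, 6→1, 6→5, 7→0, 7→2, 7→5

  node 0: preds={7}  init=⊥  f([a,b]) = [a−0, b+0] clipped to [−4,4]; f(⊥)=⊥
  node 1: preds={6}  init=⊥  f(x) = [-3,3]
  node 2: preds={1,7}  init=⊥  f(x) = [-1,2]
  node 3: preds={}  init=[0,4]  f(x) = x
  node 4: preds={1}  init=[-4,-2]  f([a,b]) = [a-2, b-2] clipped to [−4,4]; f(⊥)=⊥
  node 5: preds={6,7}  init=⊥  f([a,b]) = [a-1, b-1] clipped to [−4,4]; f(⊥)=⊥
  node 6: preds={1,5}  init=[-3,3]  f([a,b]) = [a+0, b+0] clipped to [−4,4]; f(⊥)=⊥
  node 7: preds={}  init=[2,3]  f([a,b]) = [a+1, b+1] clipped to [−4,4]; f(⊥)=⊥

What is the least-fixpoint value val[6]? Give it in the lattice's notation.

Trace (10 dequeues):
  [1] u=0 | in [2,3] | out [2,3] | prev ⊥ | push {}
  [2] u=1 | in [-3,3] | out [-3,3] | prev ⊥ | push {}
  [3] u=2 | in [-3,3] | out [-1,2] | prev ⊥ | push {}
  [4] u=3 | in ⊥ | out [0,4] | ==
  [5] u=4 | in [-3,3] | out [-4,1] | prev [-4,-2] | push {}
  [6] u=5 | in [-3,3] | out [-4,2] | prev ⊥ | push {}
  [7] u=6 | in [-4,3] | out [-4,3] | prev [-3,3] | push {1,5}
  [8] u=7 | in ⊥ | out [2,3] | ==
  [9] u=1 | in [-4,3] | out [-3,3] | ==
  [10] u=5 | in [-4,3] | out [-4,2] | ==

Converged values:
  [0] [2,3]
  [1] [-3,3]
  [2] [-1,2]
  [3] [0,4]
  [4] [-4,1]
  [5] [-4,2]
  [6] [-4,3]
  [7] [2,3]

[-4,3]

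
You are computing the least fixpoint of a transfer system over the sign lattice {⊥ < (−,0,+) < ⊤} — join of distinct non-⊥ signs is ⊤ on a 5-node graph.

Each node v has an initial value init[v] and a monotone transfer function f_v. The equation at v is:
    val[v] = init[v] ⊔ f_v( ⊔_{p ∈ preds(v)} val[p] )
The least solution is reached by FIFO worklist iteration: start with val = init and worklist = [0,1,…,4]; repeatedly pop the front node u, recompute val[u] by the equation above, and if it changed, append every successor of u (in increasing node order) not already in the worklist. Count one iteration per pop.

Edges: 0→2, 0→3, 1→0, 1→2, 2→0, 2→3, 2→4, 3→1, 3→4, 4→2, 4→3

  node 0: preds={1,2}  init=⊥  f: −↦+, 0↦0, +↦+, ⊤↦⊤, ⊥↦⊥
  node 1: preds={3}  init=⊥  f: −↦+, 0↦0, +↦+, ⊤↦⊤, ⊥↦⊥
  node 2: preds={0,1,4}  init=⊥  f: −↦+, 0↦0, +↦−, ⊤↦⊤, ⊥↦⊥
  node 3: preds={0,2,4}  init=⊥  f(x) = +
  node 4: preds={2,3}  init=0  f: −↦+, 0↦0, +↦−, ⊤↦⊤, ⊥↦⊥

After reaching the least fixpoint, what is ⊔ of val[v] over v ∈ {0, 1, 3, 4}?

⊤

Worklist (13 pops):
  #1 pop 0: in=⊥ → ⊥ (no change)
  #2 pop 1: in=⊥ → ⊥ (no change)
  #3 pop 2: in=0 → 0 (was ⊥); enqueue [0]
  #4 pop 3: in=0 → + (was ⊥); enqueue [1]
  #5 pop 4: in=⊤ → ⊤ (was 0); enqueue [2,3]
  #6 pop 0: in=0 → 0 (was ⊥); enqueue []
  #7 pop 1: in=+ → + (was ⊥); enqueue [0]
  #8 pop 2: in=⊤ → ⊤ (was 0); enqueue [4]
  #9 pop 3: in=⊤ → + (no change)
  #10 pop 0: in=⊤ → ⊤ (was 0); enqueue [2,3]
  #11 pop 4: in=⊤ → ⊤ (no change)
  #12 pop 2: in=⊤ → ⊤ (no change)
  #13 pop 3: in=⊤ → + (no change)

Fixpoint:
  val[0] = ⊤
  val[1] = +
  val[2] = ⊤
  val[3] = +
  val[4] = ⊤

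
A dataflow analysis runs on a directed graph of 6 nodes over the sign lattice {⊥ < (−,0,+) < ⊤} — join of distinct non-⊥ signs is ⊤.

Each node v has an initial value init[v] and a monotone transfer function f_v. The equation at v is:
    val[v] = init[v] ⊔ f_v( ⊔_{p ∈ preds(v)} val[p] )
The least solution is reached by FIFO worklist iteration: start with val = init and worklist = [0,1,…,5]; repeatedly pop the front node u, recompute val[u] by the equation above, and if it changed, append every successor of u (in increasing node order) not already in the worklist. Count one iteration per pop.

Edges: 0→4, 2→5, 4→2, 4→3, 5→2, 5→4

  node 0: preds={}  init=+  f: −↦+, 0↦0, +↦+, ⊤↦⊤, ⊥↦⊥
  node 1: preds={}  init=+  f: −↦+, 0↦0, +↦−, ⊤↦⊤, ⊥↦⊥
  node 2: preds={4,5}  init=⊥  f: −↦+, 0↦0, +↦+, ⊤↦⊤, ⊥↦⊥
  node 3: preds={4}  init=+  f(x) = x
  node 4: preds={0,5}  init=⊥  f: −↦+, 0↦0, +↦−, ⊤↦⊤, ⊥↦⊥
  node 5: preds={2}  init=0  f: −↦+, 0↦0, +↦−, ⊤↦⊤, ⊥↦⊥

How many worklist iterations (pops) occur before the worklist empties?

11

Trace (11 dequeues):
  [1] u=0 | in ⊥ | out + | ==
  [2] u=1 | in ⊥ | out + | ==
  [3] u=2 | in 0 | out 0 | prev ⊥ | push {}
  [4] u=3 | in ⊥ | out + | ==
  [5] u=4 | in ⊤ | out ⊤ | prev ⊥ | push {2,3}
  [6] u=5 | in 0 | out 0 | ==
  [7] u=2 | in ⊤ | out ⊤ | prev 0 | push {5}
  [8] u=3 | in ⊤ | out ⊤ | prev + | push {}
  [9] u=5 | in ⊤ | out ⊤ | prev 0 | push {2,4}
  [10] u=2 | in ⊤ | out ⊤ | ==
  [11] u=4 | in ⊤ | out ⊤ | ==

Converged values:
  [0] +
  [1] +
  [2] ⊤
  [3] ⊤
  [4] ⊤
  [5] ⊤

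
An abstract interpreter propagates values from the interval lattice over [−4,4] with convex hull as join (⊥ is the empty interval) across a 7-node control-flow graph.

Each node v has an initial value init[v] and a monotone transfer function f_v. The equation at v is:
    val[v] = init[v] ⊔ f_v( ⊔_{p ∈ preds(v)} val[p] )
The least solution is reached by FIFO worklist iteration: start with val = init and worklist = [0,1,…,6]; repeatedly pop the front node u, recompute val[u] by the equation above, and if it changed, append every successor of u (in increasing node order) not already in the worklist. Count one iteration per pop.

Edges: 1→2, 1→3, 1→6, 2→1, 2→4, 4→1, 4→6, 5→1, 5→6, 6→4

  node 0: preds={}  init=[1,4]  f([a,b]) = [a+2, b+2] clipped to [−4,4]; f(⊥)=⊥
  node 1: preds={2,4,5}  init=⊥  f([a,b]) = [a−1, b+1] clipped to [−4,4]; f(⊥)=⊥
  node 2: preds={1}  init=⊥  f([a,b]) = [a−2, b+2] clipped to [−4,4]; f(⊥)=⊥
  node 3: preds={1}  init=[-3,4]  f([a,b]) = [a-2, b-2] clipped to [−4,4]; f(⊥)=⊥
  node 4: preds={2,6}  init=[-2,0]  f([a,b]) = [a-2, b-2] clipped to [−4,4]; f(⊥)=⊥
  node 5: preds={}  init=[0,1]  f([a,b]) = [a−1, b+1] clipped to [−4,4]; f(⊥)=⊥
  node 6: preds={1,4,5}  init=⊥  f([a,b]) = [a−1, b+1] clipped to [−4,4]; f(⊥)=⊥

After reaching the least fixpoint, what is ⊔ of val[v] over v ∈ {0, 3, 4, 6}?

[-4,4]

Trace (13 dequeues):
  [1] u=0 | in ⊥ | out [1,4] | ==
  [2] u=1 | in [-2,1] | out [-3,2] | prev ⊥ | push {}
  [3] u=2 | in [-3,2] | out [-4,4] | prev ⊥ | push {1}
  [4] u=3 | in [-3,2] | out [-4,4] | prev [-3,4] | push {}
  [5] u=4 | in [-4,4] | out [-4,2] | prev [-2,0] | push {}
  [6] u=5 | in ⊥ | out [0,1] | ==
  [7] u=6 | in [-4,2] | out [-4,3] | prev ⊥ | push {4}
  [8] u=1 | in [-4,4] | out [-4,4] | prev [-3,2] | push {2,3,6}
  [9] u=4 | in [-4,4] | out [-4,2] | ==
  [10] u=2 | in [-4,4] | out [-4,4] | ==
  [11] u=3 | in [-4,4] | out [-4,4] | ==
  [12] u=6 | in [-4,4] | out [-4,4] | prev [-4,3] | push {4}
  [13] u=4 | in [-4,4] | out [-4,2] | ==

Converged values:
  [0] [1,4]
  [1] [-4,4]
  [2] [-4,4]
  [3] [-4,4]
  [4] [-4,2]
  [5] [0,1]
  [6] [-4,4]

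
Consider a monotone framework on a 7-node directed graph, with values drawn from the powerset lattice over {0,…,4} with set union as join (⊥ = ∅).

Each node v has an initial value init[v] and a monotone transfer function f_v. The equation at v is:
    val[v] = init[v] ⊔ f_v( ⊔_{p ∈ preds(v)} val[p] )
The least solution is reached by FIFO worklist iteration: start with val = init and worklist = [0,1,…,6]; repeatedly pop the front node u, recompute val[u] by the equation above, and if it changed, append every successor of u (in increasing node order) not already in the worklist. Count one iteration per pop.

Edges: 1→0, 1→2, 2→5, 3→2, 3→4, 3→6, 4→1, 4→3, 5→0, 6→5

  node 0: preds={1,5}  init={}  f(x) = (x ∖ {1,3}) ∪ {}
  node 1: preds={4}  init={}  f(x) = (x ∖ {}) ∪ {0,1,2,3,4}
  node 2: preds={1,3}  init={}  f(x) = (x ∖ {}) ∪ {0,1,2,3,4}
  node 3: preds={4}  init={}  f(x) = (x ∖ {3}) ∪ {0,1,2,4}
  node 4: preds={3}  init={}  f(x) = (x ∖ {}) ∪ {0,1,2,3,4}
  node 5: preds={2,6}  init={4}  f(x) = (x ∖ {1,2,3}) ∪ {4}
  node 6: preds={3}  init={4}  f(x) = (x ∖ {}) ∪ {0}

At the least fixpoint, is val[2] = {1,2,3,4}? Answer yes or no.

no

Iteration log — 12 steps:
  step 1. node 0  ⊔preds={4}  new={4}  old={}  +wl: 
  step 2. node 1  ⊔preds={}  new={0,1,2,3,4}  old={}  +wl: 0
  step 3. node 2  ⊔preds={0,1,2,3,4}  new={0,1,2,3,4}  old={}  +wl: 
  step 4. node 3  ⊔preds={}  new={0,1,2,4}  old={}  +wl: 2
  step 5. node 4  ⊔preds={0,1,2,4}  new={0,1,2,3,4}  old={}  +wl: 1,3
  step 6. node 5  ⊔preds={0,1,2,3,4}  new={0,4}  old={4}  +wl: 
  step 7. node 6  ⊔preds={0,1,2,4}  new={0,1,2,4}  old={4}  +wl: 5
  step 8. node 0  ⊔preds={0,1,2,3,4}  new={0,2,4}  old={4}  +wl: 
  step 9. node 2  ⊔preds={0,1,2,3,4}  new={0,1,2,3,4}  stable
  step 10. node 1  ⊔preds={0,1,2,3,4}  new={0,1,2,3,4}  stable
  step 11. node 3  ⊔preds={0,1,2,3,4}  new={0,1,2,4}  stable
  step 12. node 5  ⊔preds={0,1,2,3,4}  new={0,4}  stable

Least fixpoint reached:
  node 0: {0,2,4}
  node 1: {0,1,2,3,4}
  node 2: {0,1,2,3,4}
  node 3: {0,1,2,4}
  node 4: {0,1,2,3,4}
  node 5: {0,4}
  node 6: {0,1,2,4}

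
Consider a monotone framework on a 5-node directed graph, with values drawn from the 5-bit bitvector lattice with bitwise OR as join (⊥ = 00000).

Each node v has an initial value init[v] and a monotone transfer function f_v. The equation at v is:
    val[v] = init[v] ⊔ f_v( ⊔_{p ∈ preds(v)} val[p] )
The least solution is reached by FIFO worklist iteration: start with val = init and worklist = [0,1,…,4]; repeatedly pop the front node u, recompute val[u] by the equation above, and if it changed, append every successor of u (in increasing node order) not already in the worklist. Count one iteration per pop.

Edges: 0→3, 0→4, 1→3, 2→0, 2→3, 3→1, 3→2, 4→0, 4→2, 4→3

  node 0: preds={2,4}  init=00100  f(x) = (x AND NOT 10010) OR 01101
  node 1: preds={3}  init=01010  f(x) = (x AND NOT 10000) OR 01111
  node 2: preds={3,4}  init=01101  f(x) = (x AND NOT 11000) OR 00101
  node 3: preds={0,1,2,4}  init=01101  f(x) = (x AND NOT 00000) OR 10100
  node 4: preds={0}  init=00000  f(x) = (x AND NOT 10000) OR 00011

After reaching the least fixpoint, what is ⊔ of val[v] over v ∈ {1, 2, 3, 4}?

Iteration log — 9 steps:
  step 1. node 0  ⊔preds=01101  new=01101  old=00100  +wl: 
  step 2. node 1  ⊔preds=01101  new=01111  old=01010  +wl: 
  step 3. node 2  ⊔preds=01101  new=01101  stable
  step 4. node 3  ⊔preds=01111  new=11111  old=01101  +wl: 1,2
  step 5. node 4  ⊔preds=01101  new=01111  old=00000  +wl: 0,3
  step 6. node 1  ⊔preds=11111  new=01111  stable
  step 7. node 2  ⊔preds=11111  new=01111  old=01101  +wl: 
  step 8. node 0  ⊔preds=01111  new=01101  stable
  step 9. node 3  ⊔preds=01111  new=11111  stable

Least fixpoint reached:
  node 0: 01101
  node 1: 01111
  node 2: 01111
  node 3: 11111
  node 4: 01111

11111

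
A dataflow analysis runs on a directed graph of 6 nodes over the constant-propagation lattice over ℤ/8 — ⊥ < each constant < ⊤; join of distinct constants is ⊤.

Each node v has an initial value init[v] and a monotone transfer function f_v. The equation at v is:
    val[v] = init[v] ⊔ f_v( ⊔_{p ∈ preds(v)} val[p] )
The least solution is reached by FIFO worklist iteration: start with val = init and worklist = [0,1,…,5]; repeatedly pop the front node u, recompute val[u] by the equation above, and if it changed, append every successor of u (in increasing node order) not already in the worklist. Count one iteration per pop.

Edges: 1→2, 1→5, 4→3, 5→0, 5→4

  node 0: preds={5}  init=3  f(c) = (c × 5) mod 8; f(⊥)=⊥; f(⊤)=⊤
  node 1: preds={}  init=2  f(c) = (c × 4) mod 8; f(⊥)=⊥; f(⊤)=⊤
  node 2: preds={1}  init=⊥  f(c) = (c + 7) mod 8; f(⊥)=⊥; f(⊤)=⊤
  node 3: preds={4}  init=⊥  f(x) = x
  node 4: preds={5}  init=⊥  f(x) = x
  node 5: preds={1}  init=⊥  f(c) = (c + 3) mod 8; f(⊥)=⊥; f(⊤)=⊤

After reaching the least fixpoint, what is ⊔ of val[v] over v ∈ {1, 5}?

Trace (9 dequeues):
  [1] u=0 | in ⊥ | out 3 | ==
  [2] u=1 | in ⊥ | out 2 | ==
  [3] u=2 | in 2 | out 1 | prev ⊥ | push {}
  [4] u=3 | in ⊥ | out ⊥ | ==
  [5] u=4 | in ⊥ | out ⊥ | ==
  [6] u=5 | in 2 | out 5 | prev ⊥ | push {0,4}
  [7] u=0 | in 5 | out ⊤ | prev 3 | push {}
  [8] u=4 | in 5 | out 5 | prev ⊥ | push {3}
  [9] u=3 | in 5 | out 5 | prev ⊥ | push {}

Converged values:
  [0] ⊤
  [1] 2
  [2] 1
  [3] 5
  [4] 5
  [5] 5

⊤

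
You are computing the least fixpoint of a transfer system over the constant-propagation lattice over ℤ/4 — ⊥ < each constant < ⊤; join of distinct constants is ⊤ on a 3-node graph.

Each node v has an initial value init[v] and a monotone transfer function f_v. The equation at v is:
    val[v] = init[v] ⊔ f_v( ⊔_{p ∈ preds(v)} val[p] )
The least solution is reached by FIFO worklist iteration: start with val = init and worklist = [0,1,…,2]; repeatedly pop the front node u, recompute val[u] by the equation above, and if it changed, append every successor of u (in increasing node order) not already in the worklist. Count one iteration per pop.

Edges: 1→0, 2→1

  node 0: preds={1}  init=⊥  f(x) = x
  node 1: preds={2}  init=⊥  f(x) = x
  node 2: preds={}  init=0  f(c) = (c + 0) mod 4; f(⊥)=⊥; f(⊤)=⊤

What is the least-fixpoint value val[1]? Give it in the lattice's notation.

0

Worklist (4 pops):
  #1 pop 0: in=⊥ → ⊥ (no change)
  #2 pop 1: in=0 → 0 (was ⊥); enqueue [0]
  #3 pop 2: in=⊥ → 0 (no change)
  #4 pop 0: in=0 → 0 (was ⊥); enqueue []

Fixpoint:
  val[0] = 0
  val[1] = 0
  val[2] = 0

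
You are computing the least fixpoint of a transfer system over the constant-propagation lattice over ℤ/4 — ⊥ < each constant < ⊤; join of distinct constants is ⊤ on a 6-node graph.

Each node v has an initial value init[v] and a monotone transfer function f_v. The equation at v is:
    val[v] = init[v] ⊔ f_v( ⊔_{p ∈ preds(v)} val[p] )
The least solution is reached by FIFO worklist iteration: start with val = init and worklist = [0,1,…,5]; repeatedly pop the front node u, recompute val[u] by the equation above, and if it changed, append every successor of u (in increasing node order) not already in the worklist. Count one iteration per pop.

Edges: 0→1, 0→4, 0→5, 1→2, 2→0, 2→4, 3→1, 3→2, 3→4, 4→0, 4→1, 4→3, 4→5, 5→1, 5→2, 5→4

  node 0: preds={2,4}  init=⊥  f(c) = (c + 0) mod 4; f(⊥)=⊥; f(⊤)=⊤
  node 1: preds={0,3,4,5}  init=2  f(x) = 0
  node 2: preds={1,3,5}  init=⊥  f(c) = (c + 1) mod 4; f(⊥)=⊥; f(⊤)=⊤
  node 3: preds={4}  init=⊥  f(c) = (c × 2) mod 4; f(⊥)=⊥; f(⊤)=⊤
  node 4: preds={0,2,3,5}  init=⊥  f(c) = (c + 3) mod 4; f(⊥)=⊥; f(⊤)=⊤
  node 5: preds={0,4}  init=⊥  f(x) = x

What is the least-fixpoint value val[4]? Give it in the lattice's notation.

Iteration log — 13 steps:
  step 1. node 0  ⊔preds=⊥  new=⊥  stable
  step 2. node 1  ⊔preds=⊥  new=⊤  old=2  +wl: 
  step 3. node 2  ⊔preds=⊤  new=⊤  old=⊥  +wl: 0
  step 4. node 3  ⊔preds=⊥  new=⊥  stable
  step 5. node 4  ⊔preds=⊤  new=⊤  old=⊥  +wl: 1,3
  step 6. node 5  ⊔preds=⊤  new=⊤  old=⊥  +wl: 2,4
  step 7. node 0  ⊔preds=⊤  new=⊤  old=⊥  +wl: 5
  step 8. node 1  ⊔preds=⊤  new=⊤  stable
  step 9. node 3  ⊔preds=⊤  new=⊤  old=⊥  +wl: 1
  step 10. node 2  ⊔preds=⊤  new=⊤  stable
  step 11. node 4  ⊔preds=⊤  new=⊤  stable
  step 12. node 5  ⊔preds=⊤  new=⊤  stable
  step 13. node 1  ⊔preds=⊤  new=⊤  stable

Least fixpoint reached:
  node 0: ⊤
  node 1: ⊤
  node 2: ⊤
  node 3: ⊤
  node 4: ⊤
  node 5: ⊤

⊤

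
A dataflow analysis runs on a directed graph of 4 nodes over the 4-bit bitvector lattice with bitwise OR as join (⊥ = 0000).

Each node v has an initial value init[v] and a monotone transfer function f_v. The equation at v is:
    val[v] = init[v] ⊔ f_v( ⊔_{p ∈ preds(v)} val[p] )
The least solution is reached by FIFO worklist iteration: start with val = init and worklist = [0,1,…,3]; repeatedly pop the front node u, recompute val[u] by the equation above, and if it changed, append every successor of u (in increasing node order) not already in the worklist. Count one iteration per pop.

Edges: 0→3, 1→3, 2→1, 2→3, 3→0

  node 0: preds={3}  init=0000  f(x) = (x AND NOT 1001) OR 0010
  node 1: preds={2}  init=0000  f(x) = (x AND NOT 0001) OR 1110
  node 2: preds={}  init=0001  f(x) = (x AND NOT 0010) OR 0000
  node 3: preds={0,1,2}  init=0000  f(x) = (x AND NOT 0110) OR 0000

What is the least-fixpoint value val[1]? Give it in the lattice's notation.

Iteration log — 5 steps:
  step 1. node 0  ⊔preds=0000  new=0010  old=0000  +wl: 
  step 2. node 1  ⊔preds=0001  new=1110  old=0000  +wl: 
  step 3. node 2  ⊔preds=0000  new=0001  stable
  step 4. node 3  ⊔preds=1111  new=1001  old=0000  +wl: 0
  step 5. node 0  ⊔preds=1001  new=0010  stable

Least fixpoint reached:
  node 0: 0010
  node 1: 1110
  node 2: 0001
  node 3: 1001

1110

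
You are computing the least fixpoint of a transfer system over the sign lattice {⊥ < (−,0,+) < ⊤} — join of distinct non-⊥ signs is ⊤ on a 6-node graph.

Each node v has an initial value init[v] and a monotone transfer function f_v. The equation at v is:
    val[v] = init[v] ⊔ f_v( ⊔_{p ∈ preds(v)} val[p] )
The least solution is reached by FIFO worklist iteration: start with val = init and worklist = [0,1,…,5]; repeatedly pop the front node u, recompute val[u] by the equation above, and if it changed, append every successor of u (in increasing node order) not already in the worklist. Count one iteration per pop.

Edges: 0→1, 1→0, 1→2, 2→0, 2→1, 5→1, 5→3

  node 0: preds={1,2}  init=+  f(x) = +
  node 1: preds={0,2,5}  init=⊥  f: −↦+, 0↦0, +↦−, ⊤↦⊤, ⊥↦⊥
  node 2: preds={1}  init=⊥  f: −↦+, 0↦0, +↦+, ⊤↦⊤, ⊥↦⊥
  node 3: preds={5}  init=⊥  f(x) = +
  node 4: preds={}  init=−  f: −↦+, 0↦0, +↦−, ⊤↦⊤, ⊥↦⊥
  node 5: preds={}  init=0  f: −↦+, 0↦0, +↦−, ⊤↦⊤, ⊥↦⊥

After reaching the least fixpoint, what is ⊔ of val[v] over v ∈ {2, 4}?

Iteration log — 8 steps:
  step 1. node 0  ⊔preds=⊥  new=+  stable
  step 2. node 1  ⊔preds=⊤  new=⊤  old=⊥  +wl: 0
  step 3. node 2  ⊔preds=⊤  new=⊤  old=⊥  +wl: 1
  step 4. node 3  ⊔preds=0  new=+  old=⊥  +wl: 
  step 5. node 4  ⊔preds=⊥  new=−  stable
  step 6. node 5  ⊔preds=⊥  new=0  stable
  step 7. node 0  ⊔preds=⊤  new=+  stable
  step 8. node 1  ⊔preds=⊤  new=⊤  stable

Least fixpoint reached:
  node 0: +
  node 1: ⊤
  node 2: ⊤
  node 3: +
  node 4: −
  node 5: 0

⊤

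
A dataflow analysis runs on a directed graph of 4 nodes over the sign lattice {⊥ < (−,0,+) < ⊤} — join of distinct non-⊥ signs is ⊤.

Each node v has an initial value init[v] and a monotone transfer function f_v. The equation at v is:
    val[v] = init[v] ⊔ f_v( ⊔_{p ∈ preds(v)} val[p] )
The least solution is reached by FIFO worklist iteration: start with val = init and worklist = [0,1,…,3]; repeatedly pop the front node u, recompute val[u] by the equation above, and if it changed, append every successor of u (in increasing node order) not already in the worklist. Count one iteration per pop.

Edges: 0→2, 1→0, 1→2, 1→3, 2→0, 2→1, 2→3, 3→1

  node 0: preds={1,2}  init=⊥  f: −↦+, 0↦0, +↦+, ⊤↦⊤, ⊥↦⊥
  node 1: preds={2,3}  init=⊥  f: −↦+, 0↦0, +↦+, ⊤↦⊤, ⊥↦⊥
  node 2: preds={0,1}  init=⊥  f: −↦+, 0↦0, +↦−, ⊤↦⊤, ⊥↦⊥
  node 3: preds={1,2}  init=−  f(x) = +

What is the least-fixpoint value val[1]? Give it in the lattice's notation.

Iteration log — 10 steps:
  step 1. node 0  ⊔preds=⊥  new=⊥  stable
  step 2. node 1  ⊔preds=−  new=+  old=⊥  +wl: 0
  step 3. node 2  ⊔preds=+  new=−  old=⊥  +wl: 1
  step 4. node 3  ⊔preds=⊤  new=⊤  old=−  +wl: 
  step 5. node 0  ⊔preds=⊤  new=⊤  old=⊥  +wl: 2
  step 6. node 1  ⊔preds=⊤  new=⊤  old=+  +wl: 0,3
  step 7. node 2  ⊔preds=⊤  new=⊤  old=−  +wl: 1
  step 8. node 0  ⊔preds=⊤  new=⊤  stable
  step 9. node 3  ⊔preds=⊤  new=⊤  stable
  step 10. node 1  ⊔preds=⊤  new=⊤  stable

Least fixpoint reached:
  node 0: ⊤
  node 1: ⊤
  node 2: ⊤
  node 3: ⊤

⊤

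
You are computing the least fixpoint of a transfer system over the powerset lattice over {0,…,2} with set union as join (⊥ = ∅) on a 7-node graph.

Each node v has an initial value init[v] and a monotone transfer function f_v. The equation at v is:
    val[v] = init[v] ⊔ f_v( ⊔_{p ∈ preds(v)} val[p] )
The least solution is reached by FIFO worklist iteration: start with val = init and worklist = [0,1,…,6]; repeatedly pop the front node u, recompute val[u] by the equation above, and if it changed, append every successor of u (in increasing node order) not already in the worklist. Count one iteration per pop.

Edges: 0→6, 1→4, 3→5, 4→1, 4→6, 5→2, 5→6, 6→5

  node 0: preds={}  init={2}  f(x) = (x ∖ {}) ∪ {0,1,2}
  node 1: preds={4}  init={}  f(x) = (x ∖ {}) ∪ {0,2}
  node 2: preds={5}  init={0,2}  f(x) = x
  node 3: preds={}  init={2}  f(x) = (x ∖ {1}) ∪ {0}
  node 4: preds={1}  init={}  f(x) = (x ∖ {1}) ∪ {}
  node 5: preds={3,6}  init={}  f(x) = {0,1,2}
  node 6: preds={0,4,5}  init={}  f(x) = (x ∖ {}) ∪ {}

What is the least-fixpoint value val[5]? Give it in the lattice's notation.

Worklist (10 pops):
  #1 pop 0: in={} → {0,1,2} (was {2}); enqueue []
  #2 pop 1: in={} → {0,2} (was {}); enqueue []
  #3 pop 2: in={} → {0,2} (no change)
  #4 pop 3: in={} → {0,2} (was {2}); enqueue []
  #5 pop 4: in={0,2} → {0,2} (was {}); enqueue [1]
  #6 pop 5: in={0,2} → {0,1,2} (was {}); enqueue [2]
  #7 pop 6: in={0,1,2} → {0,1,2} (was {}); enqueue [5]
  #8 pop 1: in={0,2} → {0,2} (no change)
  #9 pop 2: in={0,1,2} → {0,1,2} (was {0,2}); enqueue []
  #10 pop 5: in={0,1,2} → {0,1,2} (no change)

Fixpoint:
  val[0] = {0,1,2}
  val[1] = {0,2}
  val[2] = {0,1,2}
  val[3] = {0,2}
  val[4] = {0,2}
  val[5] = {0,1,2}
  val[6] = {0,1,2}

{0,1,2}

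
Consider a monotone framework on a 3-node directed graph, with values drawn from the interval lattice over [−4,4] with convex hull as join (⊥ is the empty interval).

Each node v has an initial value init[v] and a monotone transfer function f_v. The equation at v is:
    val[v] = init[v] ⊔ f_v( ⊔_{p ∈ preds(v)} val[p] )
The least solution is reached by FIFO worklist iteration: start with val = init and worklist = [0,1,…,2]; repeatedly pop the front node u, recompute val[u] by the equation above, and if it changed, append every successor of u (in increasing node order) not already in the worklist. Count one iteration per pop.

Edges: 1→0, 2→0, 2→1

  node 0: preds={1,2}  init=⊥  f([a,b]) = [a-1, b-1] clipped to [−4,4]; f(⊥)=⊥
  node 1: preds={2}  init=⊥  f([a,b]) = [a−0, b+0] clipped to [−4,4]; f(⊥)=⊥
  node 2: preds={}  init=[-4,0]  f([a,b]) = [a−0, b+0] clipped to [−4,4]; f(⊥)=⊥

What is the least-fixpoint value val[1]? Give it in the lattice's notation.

Trace (4 dequeues):
  [1] u=0 | in [-4,0] | out [-4,-1] | prev ⊥ | push {}
  [2] u=1 | in [-4,0] | out [-4,0] | prev ⊥ | push {0}
  [3] u=2 | in ⊥ | out [-4,0] | ==
  [4] u=0 | in [-4,0] | out [-4,-1] | ==

Converged values:
  [0] [-4,-1]
  [1] [-4,0]
  [2] [-4,0]

[-4,0]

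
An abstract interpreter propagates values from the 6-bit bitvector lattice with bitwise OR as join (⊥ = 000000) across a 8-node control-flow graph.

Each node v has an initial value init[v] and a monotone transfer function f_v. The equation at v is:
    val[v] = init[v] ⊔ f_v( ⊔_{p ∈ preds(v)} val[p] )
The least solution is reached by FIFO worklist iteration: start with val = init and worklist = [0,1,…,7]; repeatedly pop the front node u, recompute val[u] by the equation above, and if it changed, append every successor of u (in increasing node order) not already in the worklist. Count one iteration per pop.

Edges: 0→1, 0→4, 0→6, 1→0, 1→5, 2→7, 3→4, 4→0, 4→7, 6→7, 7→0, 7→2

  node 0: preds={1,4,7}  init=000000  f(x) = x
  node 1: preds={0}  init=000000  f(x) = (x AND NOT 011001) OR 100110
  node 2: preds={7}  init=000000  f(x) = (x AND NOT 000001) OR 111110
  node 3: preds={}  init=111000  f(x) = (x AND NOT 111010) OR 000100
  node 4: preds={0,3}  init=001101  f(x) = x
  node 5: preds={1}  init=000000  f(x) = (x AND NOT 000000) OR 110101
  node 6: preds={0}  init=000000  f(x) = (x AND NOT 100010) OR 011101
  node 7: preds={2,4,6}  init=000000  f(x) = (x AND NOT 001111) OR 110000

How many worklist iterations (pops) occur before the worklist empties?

15

Trace (15 dequeues):
  [1] u=0 | in 001101 | out 001101 | prev 000000 | push {}
  [2] u=1 | in 001101 | out 100110 | prev 000000 | push {0}
  [3] u=2 | in 000000 | out 111110 | prev 000000 | push {}
  [4] u=3 | in 000000 | out 111100 | prev 111000 | push {}
  [5] u=4 | in 111101 | out 111101 | prev 001101 | push {}
  [6] u=5 | in 100110 | out 110111 | prev 000000 | push {}
  [7] u=6 | in 001101 | out 011101 | prev 000000 | push {}
  [8] u=7 | in 111111 | out 110000 | prev 000000 | push {2}
  [9] u=0 | in 111111 | out 111111 | prev 001101 | push {1,4,6}
  [10] u=2 | in 110000 | out 111110 | ==
  [11] u=1 | in 111111 | out 100110 | ==
  [12] u=4 | in 111111 | out 111111 | prev 111101 | push {0,7}
  [13] u=6 | in 111111 | out 011101 | ==
  [14] u=0 | in 111111 | out 111111 | ==
  [15] u=7 | in 111111 | out 110000 | ==

Converged values:
  [0] 111111
  [1] 100110
  [2] 111110
  [3] 111100
  [4] 111111
  [5] 110111
  [6] 011101
  [7] 110000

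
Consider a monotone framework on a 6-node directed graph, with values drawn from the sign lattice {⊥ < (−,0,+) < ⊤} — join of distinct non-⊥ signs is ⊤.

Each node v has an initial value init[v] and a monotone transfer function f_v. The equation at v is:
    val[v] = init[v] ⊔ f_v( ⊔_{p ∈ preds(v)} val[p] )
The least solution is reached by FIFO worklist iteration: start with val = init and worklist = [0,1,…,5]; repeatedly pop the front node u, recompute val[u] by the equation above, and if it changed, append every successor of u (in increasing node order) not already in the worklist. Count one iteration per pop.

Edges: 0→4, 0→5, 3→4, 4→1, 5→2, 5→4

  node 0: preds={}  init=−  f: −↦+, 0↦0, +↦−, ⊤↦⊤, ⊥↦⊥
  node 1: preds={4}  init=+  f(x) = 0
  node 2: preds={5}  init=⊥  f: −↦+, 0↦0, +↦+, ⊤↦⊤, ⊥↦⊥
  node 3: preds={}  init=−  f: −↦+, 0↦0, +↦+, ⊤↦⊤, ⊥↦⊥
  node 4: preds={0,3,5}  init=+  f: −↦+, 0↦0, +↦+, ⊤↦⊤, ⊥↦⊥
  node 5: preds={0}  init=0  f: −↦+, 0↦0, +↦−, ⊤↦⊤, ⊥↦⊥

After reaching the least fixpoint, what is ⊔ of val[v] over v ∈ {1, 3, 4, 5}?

Trace (9 dequeues):
  [1] u=0 | in ⊥ | out − | ==
  [2] u=1 | in + | out ⊤ | prev + | push {}
  [3] u=2 | in 0 | out 0 | prev ⊥ | push {}
  [4] u=3 | in ⊥ | out − | ==
  [5] u=4 | in ⊤ | out ⊤ | prev + | push {1}
  [6] u=5 | in − | out ⊤ | prev 0 | push {2,4}
  [7] u=1 | in ⊤ | out ⊤ | ==
  [8] u=2 | in ⊤ | out ⊤ | prev 0 | push {}
  [9] u=4 | in ⊤ | out ⊤ | ==

Converged values:
  [0] −
  [1] ⊤
  [2] ⊤
  [3] −
  [4] ⊤
  [5] ⊤

⊤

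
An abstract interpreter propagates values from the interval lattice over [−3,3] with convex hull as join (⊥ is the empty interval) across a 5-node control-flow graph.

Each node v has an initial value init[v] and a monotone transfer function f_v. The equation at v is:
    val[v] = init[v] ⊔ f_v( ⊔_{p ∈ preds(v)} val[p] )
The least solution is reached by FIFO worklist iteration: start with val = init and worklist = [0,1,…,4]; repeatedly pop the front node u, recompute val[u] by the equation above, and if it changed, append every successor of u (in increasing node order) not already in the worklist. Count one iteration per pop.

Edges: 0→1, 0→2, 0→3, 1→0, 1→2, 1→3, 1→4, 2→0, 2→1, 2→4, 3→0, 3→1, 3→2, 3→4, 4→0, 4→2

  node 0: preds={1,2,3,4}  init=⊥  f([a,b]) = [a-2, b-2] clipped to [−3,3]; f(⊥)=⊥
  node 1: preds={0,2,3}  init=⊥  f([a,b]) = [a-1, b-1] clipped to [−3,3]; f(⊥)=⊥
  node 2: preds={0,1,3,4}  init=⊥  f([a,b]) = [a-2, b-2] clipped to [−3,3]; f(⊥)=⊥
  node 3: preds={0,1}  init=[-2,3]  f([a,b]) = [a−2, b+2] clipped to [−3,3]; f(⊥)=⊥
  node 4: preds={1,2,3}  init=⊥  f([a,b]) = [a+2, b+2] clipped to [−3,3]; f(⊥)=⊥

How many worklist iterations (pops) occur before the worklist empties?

Iteration log — 8 steps:
  step 1. node 0  ⊔preds=[-2,3]  new=[-3,1]  old=⊥  +wl: 
  step 2. node 1  ⊔preds=[-3,3]  new=[-3,2]  old=⊥  +wl: 0
  step 3. node 2  ⊔preds=[-3,3]  new=[-3,1]  old=⊥  +wl: 1
  step 4. node 3  ⊔preds=[-3,2]  new=[-3,3]  old=[-2,3]  +wl: 2
  step 5. node 4  ⊔preds=[-3,3]  new=[-1,3]  old=⊥  +wl: 
  step 6. node 0  ⊔preds=[-3,3]  new=[-3,1]  stable
  step 7. node 1  ⊔preds=[-3,3]  new=[-3,2]  stable
  step 8. node 2  ⊔preds=[-3,3]  new=[-3,1]  stable

Least fixpoint reached:
  node 0: [-3,1]
  node 1: [-3,2]
  node 2: [-3,1]
  node 3: [-3,3]
  node 4: [-1,3]

8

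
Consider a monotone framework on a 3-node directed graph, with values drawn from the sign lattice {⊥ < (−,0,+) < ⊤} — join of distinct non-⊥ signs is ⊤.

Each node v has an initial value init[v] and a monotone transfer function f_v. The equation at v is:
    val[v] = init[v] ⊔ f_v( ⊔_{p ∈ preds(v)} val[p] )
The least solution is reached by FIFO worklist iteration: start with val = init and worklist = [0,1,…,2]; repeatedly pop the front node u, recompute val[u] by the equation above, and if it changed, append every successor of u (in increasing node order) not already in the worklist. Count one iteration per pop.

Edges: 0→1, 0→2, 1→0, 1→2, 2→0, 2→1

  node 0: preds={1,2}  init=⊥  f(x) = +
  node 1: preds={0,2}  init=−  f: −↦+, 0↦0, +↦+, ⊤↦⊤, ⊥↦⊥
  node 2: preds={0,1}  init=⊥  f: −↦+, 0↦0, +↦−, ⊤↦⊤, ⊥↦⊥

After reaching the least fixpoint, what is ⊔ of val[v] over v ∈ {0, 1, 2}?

Iteration log — 5 steps:
  step 1. node 0  ⊔preds=−  new=+  old=⊥  +wl: 
  step 2. node 1  ⊔preds=+  new=⊤  old=−  +wl: 0
  step 3. node 2  ⊔preds=⊤  new=⊤  old=⊥  +wl: 1
  step 4. node 0  ⊔preds=⊤  new=+  stable
  step 5. node 1  ⊔preds=⊤  new=⊤  stable

Least fixpoint reached:
  node 0: +
  node 1: ⊤
  node 2: ⊤

⊤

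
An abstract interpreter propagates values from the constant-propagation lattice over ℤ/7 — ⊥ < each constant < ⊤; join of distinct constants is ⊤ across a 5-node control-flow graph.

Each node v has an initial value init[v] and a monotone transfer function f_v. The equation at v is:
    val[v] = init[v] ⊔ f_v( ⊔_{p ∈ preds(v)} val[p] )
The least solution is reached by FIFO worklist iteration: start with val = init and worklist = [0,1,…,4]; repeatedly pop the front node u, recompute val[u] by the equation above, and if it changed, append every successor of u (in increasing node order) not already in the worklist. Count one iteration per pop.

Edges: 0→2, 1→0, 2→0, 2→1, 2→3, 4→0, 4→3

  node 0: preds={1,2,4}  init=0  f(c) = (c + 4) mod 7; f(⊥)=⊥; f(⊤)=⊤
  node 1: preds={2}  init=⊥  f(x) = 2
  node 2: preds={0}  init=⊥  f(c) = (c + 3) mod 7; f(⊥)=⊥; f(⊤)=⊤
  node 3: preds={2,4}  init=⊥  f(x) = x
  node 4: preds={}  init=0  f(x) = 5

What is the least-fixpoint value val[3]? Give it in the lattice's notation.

⊤

Worklist (8 pops):
  #1 pop 0: in=0 → ⊤ (was 0); enqueue []
  #2 pop 1: in=⊥ → 2 (was ⊥); enqueue [0]
  #3 pop 2: in=⊤ → ⊤ (was ⊥); enqueue [1]
  #4 pop 3: in=⊤ → ⊤ (was ⊥); enqueue []
  #5 pop 4: in=⊥ → ⊤ (was 0); enqueue [3]
  #6 pop 0: in=⊤ → ⊤ (no change)
  #7 pop 1: in=⊤ → 2 (no change)
  #8 pop 3: in=⊤ → ⊤ (no change)

Fixpoint:
  val[0] = ⊤
  val[1] = 2
  val[2] = ⊤
  val[3] = ⊤
  val[4] = ⊤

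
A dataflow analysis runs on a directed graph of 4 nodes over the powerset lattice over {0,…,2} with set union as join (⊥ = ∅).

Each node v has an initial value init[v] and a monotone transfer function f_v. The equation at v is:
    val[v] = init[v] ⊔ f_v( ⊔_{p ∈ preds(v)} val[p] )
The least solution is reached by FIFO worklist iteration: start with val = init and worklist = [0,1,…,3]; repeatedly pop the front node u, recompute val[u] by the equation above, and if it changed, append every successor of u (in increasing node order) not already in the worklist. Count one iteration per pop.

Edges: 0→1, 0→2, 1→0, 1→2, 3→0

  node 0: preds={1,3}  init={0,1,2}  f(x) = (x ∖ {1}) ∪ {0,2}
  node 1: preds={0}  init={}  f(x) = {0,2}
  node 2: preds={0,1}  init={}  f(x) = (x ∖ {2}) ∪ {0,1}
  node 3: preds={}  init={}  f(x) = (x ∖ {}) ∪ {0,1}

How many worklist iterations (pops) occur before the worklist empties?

5

Iteration log — 5 steps:
  step 1. node 0  ⊔preds={}  new={0,1,2}  stable
  step 2. node 1  ⊔preds={0,1,2}  new={0,2}  old={}  +wl: 0
  step 3. node 2  ⊔preds={0,1,2}  new={0,1}  old={}  +wl: 
  step 4. node 3  ⊔preds={}  new={0,1}  old={}  +wl: 
  step 5. node 0  ⊔preds={0,1,2}  new={0,1,2}  stable

Least fixpoint reached:
  node 0: {0,1,2}
  node 1: {0,2}
  node 2: {0,1}
  node 3: {0,1}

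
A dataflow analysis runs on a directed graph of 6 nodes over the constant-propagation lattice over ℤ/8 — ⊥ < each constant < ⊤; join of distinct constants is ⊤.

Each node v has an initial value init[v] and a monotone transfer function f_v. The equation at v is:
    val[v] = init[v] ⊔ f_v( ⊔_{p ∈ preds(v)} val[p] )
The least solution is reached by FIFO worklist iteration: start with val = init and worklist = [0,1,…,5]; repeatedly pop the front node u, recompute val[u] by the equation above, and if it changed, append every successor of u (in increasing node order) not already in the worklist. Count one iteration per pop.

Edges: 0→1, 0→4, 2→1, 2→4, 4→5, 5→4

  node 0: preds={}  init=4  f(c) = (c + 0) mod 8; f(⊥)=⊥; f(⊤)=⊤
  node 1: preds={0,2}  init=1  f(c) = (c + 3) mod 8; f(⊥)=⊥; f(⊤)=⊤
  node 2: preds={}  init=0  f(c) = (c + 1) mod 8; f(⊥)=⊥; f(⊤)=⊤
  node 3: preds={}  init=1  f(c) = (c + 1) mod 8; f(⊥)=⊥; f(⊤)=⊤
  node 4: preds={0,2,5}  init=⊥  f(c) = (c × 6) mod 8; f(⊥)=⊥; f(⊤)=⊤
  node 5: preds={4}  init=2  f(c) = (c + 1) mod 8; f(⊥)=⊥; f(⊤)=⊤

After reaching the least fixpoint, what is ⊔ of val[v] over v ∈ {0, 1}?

⊤

Iteration log — 7 steps:
  step 1. node 0  ⊔preds=⊥  new=4  stable
  step 2. node 1  ⊔preds=⊤  new=⊤  old=1  +wl: 
  step 3. node 2  ⊔preds=⊥  new=0  stable
  step 4. node 3  ⊔preds=⊥  new=1  stable
  step 5. node 4  ⊔preds=⊤  new=⊤  old=⊥  +wl: 
  step 6. node 5  ⊔preds=⊤  new=⊤  old=2  +wl: 4
  step 7. node 4  ⊔preds=⊤  new=⊤  stable

Least fixpoint reached:
  node 0: 4
  node 1: ⊤
  node 2: 0
  node 3: 1
  node 4: ⊤
  node 5: ⊤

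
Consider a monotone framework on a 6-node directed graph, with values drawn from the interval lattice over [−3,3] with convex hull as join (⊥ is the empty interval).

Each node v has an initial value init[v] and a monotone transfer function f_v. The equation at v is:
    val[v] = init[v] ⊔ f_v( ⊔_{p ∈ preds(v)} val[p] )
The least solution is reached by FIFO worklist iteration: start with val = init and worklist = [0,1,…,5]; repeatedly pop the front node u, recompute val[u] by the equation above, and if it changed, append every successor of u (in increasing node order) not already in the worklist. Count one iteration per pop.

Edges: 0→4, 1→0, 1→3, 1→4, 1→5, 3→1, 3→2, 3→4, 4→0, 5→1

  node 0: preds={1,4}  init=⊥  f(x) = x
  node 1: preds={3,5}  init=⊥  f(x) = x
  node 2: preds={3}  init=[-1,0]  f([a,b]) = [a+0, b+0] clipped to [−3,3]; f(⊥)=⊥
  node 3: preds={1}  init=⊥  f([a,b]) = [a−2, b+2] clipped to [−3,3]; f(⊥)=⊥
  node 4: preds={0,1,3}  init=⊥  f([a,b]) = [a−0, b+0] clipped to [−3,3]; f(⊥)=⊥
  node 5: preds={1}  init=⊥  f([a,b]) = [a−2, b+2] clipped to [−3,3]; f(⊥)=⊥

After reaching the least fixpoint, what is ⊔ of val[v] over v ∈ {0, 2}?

[-1,0]

Worklist (6 pops):
  #1 pop 0: in=⊥ → ⊥ (no change)
  #2 pop 1: in=⊥ → ⊥ (no change)
  #3 pop 2: in=⊥ → [-1,0] (no change)
  #4 pop 3: in=⊥ → ⊥ (no change)
  #5 pop 4: in=⊥ → ⊥ (no change)
  #6 pop 5: in=⊥ → ⊥ (no change)

Fixpoint:
  val[0] = ⊥
  val[1] = ⊥
  val[2] = [-1,0]
  val[3] = ⊥
  val[4] = ⊥
  val[5] = ⊥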